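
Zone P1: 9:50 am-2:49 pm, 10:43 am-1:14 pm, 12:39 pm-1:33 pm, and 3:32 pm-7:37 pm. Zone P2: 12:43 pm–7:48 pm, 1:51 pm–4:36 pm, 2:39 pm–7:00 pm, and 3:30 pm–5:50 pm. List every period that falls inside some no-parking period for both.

Merge the first list: 9:50 am–2:49 pm, 3:32 pm–7:37 pm.
Merge the second list: 12:43 pm–7:48 pm.
9:50 am–2:49 pm meets the second set on 12:43 pm–2:49 pm.
3:32 pm–7:37 pm meets the second set on 3:32 pm–7:37 pm.

12:43 pm–2:49 pm, 3:32 pm–7:37 pm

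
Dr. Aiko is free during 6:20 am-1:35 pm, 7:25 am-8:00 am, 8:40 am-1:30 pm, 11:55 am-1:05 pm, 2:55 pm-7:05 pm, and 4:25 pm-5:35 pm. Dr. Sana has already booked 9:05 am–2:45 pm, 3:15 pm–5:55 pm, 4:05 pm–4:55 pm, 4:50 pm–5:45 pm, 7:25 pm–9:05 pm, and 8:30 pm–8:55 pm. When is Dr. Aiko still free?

First set merges to 6:20 am–1:35 pm, 2:55 pm–7:05 pm.
Second set merges to 9:05 am–2:45 pm, 3:15 pm–5:55 pm, 7:25 pm–9:05 pm.
6:20 am–1:35 pm with B removed leaves 6:20 am–9:05 am.
2:55 pm–7:05 pm with B removed leaves 2:55 pm–3:15 pm, 5:55 pm–7:05 pm.

6:20 am–9:05 am, 2:55 pm–3:15 pm, 5:55 pm–7:05 pm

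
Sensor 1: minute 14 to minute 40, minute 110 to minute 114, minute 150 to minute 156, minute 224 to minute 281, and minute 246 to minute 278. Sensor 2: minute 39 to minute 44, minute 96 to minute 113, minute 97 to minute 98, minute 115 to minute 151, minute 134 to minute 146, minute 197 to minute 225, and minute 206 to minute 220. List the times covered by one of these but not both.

minute 14 to minute 39, minute 40 to minute 44, minute 96 to minute 110, minute 113 to minute 114, minute 115 to minute 150, minute 151 to minute 156, minute 197 to minute 224, minute 225 to minute 281

A, merged: minute 14 to minute 40, minute 110 to minute 114, minute 150 to minute 156, minute 224 to minute 281.
B, merged: minute 39 to minute 44, minute 96 to minute 113, minute 115 to minute 151, minute 197 to minute 225.
Only in the first: minute 14 to minute 39, minute 113 to minute 114, minute 151 to minute 156, minute 225 to minute 281.
Only in the second: minute 40 to minute 44, minute 96 to minute 110, minute 115 to minute 150, minute 197 to minute 224.
Together these are the periods covered by exactly one.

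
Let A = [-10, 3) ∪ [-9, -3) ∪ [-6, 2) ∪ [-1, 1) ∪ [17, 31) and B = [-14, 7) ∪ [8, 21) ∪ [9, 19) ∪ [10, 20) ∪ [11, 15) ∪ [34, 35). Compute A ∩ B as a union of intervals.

[-10, 3) ∪ [17, 21)

First set merges to [-10, 3), [17, 31).
Second set merges to [-14, 7), [8, 21), [34, 35).
[-10, 3) overlaps B on [-10, 3).
[17, 31) overlaps B on [17, 21).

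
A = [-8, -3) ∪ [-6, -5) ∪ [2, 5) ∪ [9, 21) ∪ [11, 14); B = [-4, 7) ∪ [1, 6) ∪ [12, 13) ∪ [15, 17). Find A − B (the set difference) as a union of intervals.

[-8, -4) ∪ [9, 12) ∪ [13, 15) ∪ [17, 21)

Merge the first list: [-8, -3), [2, 5), [9, 21).
Merge the second list: [-4, 7), [12, 13), [15, 17).
[-8, -3) \ B = [-8, -4).
[2, 5): entirely removed.
[9, 21) \ B = [9, 12), [13, 15), [17, 21).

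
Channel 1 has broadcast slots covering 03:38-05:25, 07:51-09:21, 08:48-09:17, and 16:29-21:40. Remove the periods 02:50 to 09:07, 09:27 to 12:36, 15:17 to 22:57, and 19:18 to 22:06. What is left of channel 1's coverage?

09:07–09:21

Merge the first list: 03:38–05:25, 07:51–09:21, 16:29–21:40.
Merge the second list: 02:50–09:07, 09:27–12:36, 15:17–22:57.
03:38–05:25 lies entirely inside B → drops out.
07:51–09:21 with B removed leaves 09:07–09:21.
16:29–21:40 lies entirely inside B → drops out.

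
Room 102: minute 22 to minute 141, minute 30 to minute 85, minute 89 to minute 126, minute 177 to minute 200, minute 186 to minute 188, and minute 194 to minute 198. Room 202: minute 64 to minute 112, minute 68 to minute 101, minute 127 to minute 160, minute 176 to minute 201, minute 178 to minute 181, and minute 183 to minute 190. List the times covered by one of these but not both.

A, merged: minute 22 to minute 141, minute 177 to minute 200.
B, merged: minute 64 to minute 112, minute 127 to minute 160, minute 176 to minute 201.
A \ B = minute 22 to minute 64, minute 112 to minute 127.
B \ A = minute 141 to minute 160, minute 176 to minute 177, minute 200 to minute 201.
Union of the two gives the symmetric difference.

minute 22 to minute 64, minute 112 to minute 127, minute 141 to minute 160, minute 176 to minute 177, minute 200 to minute 201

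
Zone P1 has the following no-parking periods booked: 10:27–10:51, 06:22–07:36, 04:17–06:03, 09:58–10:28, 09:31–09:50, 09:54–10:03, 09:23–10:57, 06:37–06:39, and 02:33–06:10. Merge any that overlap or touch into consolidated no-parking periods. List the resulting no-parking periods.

02:33-06:10, 06:22-07:36, 09:23-10:57

Sort by start: 02:33-06:10, 04:17-06:03, 06:22-07:36, 06:37-06:39, 09:23-10:57, 09:31-09:50, 09:54-10:03, 09:58-10:28, 10:27-10:51.
04:17-06:03 overlaps/touches 02:33-06:10 → extend to 02:33-06:10.
06:22-07:36 is disjoint → start new block.
06:37-06:39 overlaps/touches 06:22-07:36 → extend to 06:22-07:36.
09:23-10:57 is disjoint → start new block.
09:31-09:50 overlaps/touches 09:23-10:57 → extend to 09:23-10:57.
09:54-10:03 overlaps/touches 09:23-10:57 → extend to 09:23-10:57.
09:58-10:28 overlaps/touches 09:23-10:57 → extend to 09:23-10:57.
10:27-10:51 overlaps/touches 09:23-10:57 → extend to 09:23-10:57.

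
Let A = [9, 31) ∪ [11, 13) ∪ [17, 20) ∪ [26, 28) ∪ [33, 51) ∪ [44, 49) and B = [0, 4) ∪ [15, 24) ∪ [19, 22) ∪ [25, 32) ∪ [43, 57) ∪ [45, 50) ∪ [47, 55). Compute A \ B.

[9, 15) ∪ [24, 25) ∪ [33, 43)

First set merges to [9, 31), [33, 51).
Second set merges to [0, 4), [15, 24), [25, 32), [43, 57).
[9, 31) with B removed leaves [9, 15), [24, 25).
[33, 51) with B removed leaves [33, 43).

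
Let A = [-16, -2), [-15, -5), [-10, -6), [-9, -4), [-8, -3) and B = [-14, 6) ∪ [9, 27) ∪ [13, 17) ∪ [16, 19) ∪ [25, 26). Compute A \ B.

A, merged: [-16, -2).
B, merged: [-14, 6), [9, 27).
[-16, -2) minus B → [-16, -14).

[-16, -14)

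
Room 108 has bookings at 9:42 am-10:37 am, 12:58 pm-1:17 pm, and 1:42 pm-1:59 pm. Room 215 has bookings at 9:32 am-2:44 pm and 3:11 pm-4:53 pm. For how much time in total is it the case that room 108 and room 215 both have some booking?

1 h 31 min

A ∩ B = 9:42 am–10:37 am, 12:58 pm–1:17 pm, 1:42 pm–1:59 pm.
Total: 55 min + 19 min + 17 min = 1 h 31 min.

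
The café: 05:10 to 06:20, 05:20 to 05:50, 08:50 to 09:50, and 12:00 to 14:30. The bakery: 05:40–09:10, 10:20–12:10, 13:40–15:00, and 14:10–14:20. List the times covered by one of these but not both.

Merge the first list: 05:10–06:20, 08:50–09:50, 12:00–14:30.
Merge the second list: 05:40–09:10, 10:20–12:10, 13:40–15:00.
A \ B = 05:10–05:40, 09:10–09:50, 12:10–13:40.
B \ A = 06:20–08:50, 10:20–12:00, 14:30–15:00.
Union of the two gives the symmetric difference.

05:10–05:40, 06:20–08:50, 09:10–09:50, 10:20–12:00, 12:10–13:40, 14:30–15:00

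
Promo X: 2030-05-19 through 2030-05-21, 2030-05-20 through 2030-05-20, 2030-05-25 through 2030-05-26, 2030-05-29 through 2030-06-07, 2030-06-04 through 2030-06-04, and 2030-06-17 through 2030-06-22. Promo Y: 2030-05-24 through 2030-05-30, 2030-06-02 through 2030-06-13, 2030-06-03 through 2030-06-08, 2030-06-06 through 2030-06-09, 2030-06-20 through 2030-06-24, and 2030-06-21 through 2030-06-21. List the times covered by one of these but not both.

Merge the first list: 2030-05-19 through 2030-05-21, 2030-05-25 through 2030-05-26, 2030-05-29 through 2030-06-07, 2030-06-17 through 2030-06-22.
Merge the second list: 2030-05-24 through 2030-05-30, 2030-06-02 through 2030-06-13, 2030-06-20 through 2030-06-24.
A \ B = 2030-05-19 through 2030-05-21, 2030-05-31 through 2030-06-01, 2030-06-17 through 2030-06-19.
B \ A = 2030-05-24 through 2030-05-24, 2030-05-27 through 2030-05-28, 2030-06-08 through 2030-06-13, 2030-06-23 through 2030-06-24.
Union of the two gives the symmetric difference.

2030-05-19 through 2030-05-21, 2030-05-24 through 2030-05-24, 2030-05-27 through 2030-05-28, 2030-05-31 through 2030-06-01, 2030-06-08 through 2030-06-13, 2030-06-17 through 2030-06-19, 2030-06-23 through 2030-06-24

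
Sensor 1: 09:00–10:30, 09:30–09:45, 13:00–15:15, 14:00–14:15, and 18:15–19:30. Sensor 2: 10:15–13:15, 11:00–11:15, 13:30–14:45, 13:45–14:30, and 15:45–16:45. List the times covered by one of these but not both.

A, merged: 09:00-10:30, 13:00-15:15, 18:15-19:30.
B, merged: 10:15-13:15, 13:30-14:45, 15:45-16:45.
A but not B: 09:00-10:15, 13:15-13:30, 14:45-15:15, 18:15-19:30.
B but not A: 10:30-13:00, 15:45-16:45.
Combining gives A △ B.

09:00-10:15, 10:30-13:00, 13:15-13:30, 14:45-15:15, 15:45-16:45, 18:15-19:30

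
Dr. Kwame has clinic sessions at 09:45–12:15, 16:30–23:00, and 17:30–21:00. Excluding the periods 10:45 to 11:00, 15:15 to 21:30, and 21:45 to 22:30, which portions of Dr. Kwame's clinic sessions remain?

First set merges to 09:45–12:15, 16:30–23:00.
09:45–12:15 \ B = 09:45–10:45, 11:00–12:15.
16:30–23:00 \ B = 21:30–21:45, 22:30–23:00.

09:45–10:45, 11:00–12:15, 21:30–21:45, 22:30–23:00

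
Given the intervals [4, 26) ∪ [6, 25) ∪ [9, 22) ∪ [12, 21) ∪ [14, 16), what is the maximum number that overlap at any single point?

At 14, 5 of the intervals are simultaneously active.
No point has more.

5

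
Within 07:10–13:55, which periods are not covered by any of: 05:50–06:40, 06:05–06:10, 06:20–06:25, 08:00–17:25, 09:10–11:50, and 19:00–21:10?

The merged coverage is 05:50–06:40, 08:00–17:25, 19:00–21:10.
Uncovered inside 07:10–13:55: 07:10–08:00.

07:10–08:00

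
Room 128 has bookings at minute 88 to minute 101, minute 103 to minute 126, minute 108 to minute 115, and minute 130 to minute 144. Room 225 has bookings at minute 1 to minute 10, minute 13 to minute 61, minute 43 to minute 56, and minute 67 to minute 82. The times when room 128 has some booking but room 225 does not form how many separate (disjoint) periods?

3

First set merges to minute 88 to minute 101, minute 103 to minute 126, minute 130 to minute 144.
Second set merges to minute 1 to minute 10, minute 13 to minute 61, minute 67 to minute 82.
A \ B = minute 88 to minute 101, minute 103 to minute 126, minute 130 to minute 144.
That is 3 disjoint pieces.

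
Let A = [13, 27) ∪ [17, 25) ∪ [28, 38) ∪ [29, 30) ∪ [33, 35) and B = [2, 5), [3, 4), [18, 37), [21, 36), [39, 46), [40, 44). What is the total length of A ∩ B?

A, merged: [13, 27), [28, 38).
B, merged: [2, 5), [18, 37), [39, 46).
A ∩ B = [18, 27), [28, 37).
Total: 9 + 9 = 18.

18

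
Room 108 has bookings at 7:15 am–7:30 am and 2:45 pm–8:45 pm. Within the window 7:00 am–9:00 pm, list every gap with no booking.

After merging, the occupied span is 7:15 am-7:30 am, 2:45 pm-8:45 pm.
Complement within 7:00 am-9:00 pm: 7:00 am-7:15 am, 7:30 am-2:45 pm, 8:45 pm-9:00 pm.

7:00 am-7:15 am, 7:30 am-2:45 pm, 8:45 pm-9:00 pm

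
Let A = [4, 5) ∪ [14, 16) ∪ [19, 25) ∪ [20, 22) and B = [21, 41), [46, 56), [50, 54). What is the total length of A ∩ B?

Merge the first list: [4, 5), [14, 16), [19, 25).
Merge the second list: [21, 41), [46, 56).
A ∩ B = [21, 25).
Total: 4.

4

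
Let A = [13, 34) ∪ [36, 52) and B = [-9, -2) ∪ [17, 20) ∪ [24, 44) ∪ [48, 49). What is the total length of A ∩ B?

22

A ∩ B = [17, 20), [24, 34), [36, 44), [48, 49).
Total: 3 + 10 + 8 + 1 = 22.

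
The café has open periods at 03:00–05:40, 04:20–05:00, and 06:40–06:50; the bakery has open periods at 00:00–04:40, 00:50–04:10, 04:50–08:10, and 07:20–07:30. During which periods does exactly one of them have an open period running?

A, merged: 03:00–05:40, 06:40–06:50.
B, merged: 00:00–04:40, 04:50–08:10.
A but not B: 04:40–04:50.
B but not A: 00:00–03:00, 05:40–06:40, 06:50–08:10.
Combining gives A △ B.

00:00–03:00, 04:40–04:50, 05:40–06:40, 06:50–08:10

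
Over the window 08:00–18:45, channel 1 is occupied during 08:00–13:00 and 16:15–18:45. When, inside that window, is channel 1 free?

The merged coverage is 08:00–13:00, 16:15–18:45.
Complement within 08:00–18:45: 13:00–16:15.

13:00–16:15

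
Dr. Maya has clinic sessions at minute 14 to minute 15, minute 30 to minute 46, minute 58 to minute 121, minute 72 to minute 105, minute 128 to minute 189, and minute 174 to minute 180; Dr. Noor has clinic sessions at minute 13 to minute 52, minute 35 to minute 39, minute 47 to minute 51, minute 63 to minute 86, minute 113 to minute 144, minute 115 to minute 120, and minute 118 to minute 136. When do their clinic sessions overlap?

A, merged: minute 14 to minute 15, minute 30 to minute 46, minute 58 to minute 121, minute 128 to minute 189.
B, merged: minute 13 to minute 52, minute 63 to minute 86, minute 113 to minute 144.
minute 14 to minute 15 ∩ B → minute 14 to minute 15.
minute 30 to minute 46 ∩ B → minute 30 to minute 46.
minute 58 to minute 121 ∩ B → minute 63 to minute 86, minute 113 to minute 121.
minute 128 to minute 189 ∩ B → minute 128 to minute 144.

minute 14 to minute 15, minute 30 to minute 46, minute 63 to minute 86, minute 113 to minute 121, minute 128 to minute 144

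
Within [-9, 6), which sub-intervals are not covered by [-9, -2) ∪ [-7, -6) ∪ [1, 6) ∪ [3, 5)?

After merging, the occupied span is [-9, -2), [1, 6).
Complement within [-9, 6): [-2, 1).

[-2, 1)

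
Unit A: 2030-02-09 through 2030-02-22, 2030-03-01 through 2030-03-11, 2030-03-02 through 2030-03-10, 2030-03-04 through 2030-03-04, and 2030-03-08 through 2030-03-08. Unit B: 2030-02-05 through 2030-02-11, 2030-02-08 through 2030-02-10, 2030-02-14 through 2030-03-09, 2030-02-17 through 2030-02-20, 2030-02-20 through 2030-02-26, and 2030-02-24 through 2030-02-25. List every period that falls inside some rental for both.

2030-02-09 through 2030-02-11, 2030-02-14 through 2030-02-22, 2030-03-01 through 2030-03-09

A, merged: 2030-02-09 through 2030-02-22, 2030-03-01 through 2030-03-11.
B, merged: 2030-02-05 through 2030-02-11, 2030-02-14 through 2030-03-09.
2030-02-09 through 2030-02-22 meets the second set on 2030-02-09 through 2030-02-11, 2030-02-14 through 2030-02-22.
2030-03-01 through 2030-03-11 meets the second set on 2030-03-01 through 2030-03-09.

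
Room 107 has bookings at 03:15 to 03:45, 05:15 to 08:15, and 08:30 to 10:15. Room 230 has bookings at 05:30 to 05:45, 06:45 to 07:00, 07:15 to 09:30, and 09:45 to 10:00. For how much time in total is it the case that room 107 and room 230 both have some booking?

A ∩ B = 05:30–05:45, 06:45–07:00, 07:15–08:15, 08:30–09:30, 09:45–10:00.
Total: 15 min + 15 min + 1 h + 1 h + 15 min = 2 h 45 min.

2 h 45 min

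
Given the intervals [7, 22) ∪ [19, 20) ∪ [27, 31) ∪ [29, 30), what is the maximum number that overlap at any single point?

2

Walk the sorted start/end points keeping a running depth.
The depth first hits 2 at 19.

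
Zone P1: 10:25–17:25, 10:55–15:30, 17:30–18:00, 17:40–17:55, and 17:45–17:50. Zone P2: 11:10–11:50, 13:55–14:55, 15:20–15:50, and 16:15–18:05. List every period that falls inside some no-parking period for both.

A, merged: 10:25–17:25, 17:30–18:00.
10:25–17:25 overlaps B on 11:10–11:50, 13:55–14:55, 15:20–15:50, 16:15–17:25.
17:30–18:00 overlaps B on 17:30–18:00.

11:10–11:50, 13:55–14:55, 15:20–15:50, 16:15–17:25, 17:30–18:00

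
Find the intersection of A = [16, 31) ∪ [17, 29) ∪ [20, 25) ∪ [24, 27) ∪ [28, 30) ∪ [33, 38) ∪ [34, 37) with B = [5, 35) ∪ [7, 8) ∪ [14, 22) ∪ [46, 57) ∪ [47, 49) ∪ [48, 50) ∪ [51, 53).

[16, 31) ∪ [33, 35)

A, merged: [16, 31), [33, 38).
B, merged: [5, 35), [46, 57).
[16, 31) overlaps B on [16, 31).
[33, 38) overlaps B on [33, 35).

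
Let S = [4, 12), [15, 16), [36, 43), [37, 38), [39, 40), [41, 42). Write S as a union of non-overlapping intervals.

[4, 12) ∪ [15, 16) ∪ [36, 43)

[15, 16) is disjoint → start new block.
[36, 43) is disjoint → start new block.
[37, 38) overlaps/touches [36, 43) → extend to [36, 43).
[39, 40) overlaps/touches [36, 43) → extend to [36, 43).
[41, 42) overlaps/touches [36, 43) → extend to [36, 43).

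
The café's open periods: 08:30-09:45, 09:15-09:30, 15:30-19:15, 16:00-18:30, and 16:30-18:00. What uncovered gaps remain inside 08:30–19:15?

After merging, the occupied span is 08:30–09:45, 15:30–19:15.
Complement within 08:30–19:15: 09:45–15:30.

09:45–15:30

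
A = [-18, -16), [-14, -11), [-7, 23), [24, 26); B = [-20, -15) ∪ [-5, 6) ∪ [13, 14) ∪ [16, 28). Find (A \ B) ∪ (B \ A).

Only in the first: [-14, -11), [-7, -5), [6, 13), [14, 16).
Only in the second: [-20, -18), [-16, -15), [23, 24), [26, 28).
Together these are the periods covered by exactly one.

[-20, -18) ∪ [-16, -15) ∪ [-14, -11) ∪ [-7, -5) ∪ [6, 13) ∪ [14, 16) ∪ [23, 24) ∪ [26, 28)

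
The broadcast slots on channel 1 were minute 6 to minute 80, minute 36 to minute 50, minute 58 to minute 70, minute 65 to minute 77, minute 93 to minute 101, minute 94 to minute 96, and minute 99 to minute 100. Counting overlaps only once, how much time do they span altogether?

82 minutes

Merged: minute 6 to minute 80, minute 93 to minute 101.
Lengths: 74 minutes + 8 minutes = 82 minutes.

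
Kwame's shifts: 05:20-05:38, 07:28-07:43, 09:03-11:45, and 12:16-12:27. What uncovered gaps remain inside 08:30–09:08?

08:30–09:03

The merged coverage is 05:20–05:38, 07:28–07:43, 09:03–11:45, 12:16–12:27.
Gaps within 08:30–09:08: 08:30–09:03.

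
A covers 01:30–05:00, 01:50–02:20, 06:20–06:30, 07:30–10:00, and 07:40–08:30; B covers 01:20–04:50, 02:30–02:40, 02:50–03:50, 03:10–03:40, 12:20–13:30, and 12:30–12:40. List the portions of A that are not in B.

04:50–05:00, 06:20–06:30, 07:30–10:00

Merge the first list: 01:30–05:00, 06:20–06:30, 07:30–10:00.
Merge the second list: 01:20–04:50, 12:20–13:30.
01:30–05:00 minus B → 04:50–05:00.
06:20–06:30: no B overlap → unchanged.
07:30–10:00: no B overlap → unchanged.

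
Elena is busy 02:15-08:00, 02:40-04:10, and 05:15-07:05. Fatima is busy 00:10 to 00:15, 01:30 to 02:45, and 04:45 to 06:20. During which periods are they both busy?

02:15-02:45, 04:45-06:20

Merge the first list: 02:15-08:00.
02:15-08:00 ∩ B → 02:15-02:45, 04:45-06:20.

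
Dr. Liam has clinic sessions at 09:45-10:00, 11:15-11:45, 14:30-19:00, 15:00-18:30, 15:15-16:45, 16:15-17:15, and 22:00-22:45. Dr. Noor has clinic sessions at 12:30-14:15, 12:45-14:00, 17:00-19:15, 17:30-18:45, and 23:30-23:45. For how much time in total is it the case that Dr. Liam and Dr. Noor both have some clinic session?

First set merges to 09:45–10:00, 11:15–11:45, 14:30–19:00, 22:00–22:45.
Second set merges to 12:30–14:15, 17:00–19:15, 23:30–23:45.
A ∩ B = 17:00–19:00.
Total: 2 h.

2 h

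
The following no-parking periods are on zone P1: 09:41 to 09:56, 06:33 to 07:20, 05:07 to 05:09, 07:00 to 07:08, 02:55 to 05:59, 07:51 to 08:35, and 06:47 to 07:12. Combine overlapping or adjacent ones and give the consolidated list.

02:55-05:59, 06:33-07:20, 07:51-08:35, 09:41-09:56

Sort by start: 02:55-05:59, 05:07-05:09, 06:33-07:20, 06:47-07:12, 07:00-07:08, 07:51-08:35, 09:41-09:56.
05:07-05:09 overlaps/touches 02:55-05:59 → extend to 02:55-05:59.
06:33-07:20 is disjoint → start new block.
06:47-07:12 overlaps/touches 06:33-07:20 → extend to 06:33-07:20.
07:00-07:08 overlaps/touches 06:33-07:20 → extend to 06:33-07:20.
07:51-08:35 is disjoint → start new block.
09:41-09:56 is disjoint → start new block.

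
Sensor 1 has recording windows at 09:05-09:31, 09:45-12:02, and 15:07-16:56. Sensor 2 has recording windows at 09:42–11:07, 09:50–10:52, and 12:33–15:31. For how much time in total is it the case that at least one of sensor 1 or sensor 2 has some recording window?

Merge the second list: 09:42–11:07, 12:33–15:31.
A ∪ B = 09:05–09:31, 09:42–12:02, 12:33–16:56.
Total: 26 min + 2 h 20 min + 4 h 23 min = 7 h 9 min.

7 h 9 min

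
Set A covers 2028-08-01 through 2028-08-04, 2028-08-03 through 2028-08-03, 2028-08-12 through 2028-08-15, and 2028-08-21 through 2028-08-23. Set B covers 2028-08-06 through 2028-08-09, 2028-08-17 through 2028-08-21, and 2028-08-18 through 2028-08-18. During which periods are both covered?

2028-08-21 through 2028-08-21

First set merges to 2028-08-01 through 2028-08-04, 2028-08-12 through 2028-08-15, 2028-08-21 through 2028-08-23.
Second set merges to 2028-08-06 through 2028-08-09, 2028-08-17 through 2028-08-21.
2028-08-01 through 2028-08-04 falls entirely outside B.
2028-08-12 through 2028-08-15 falls entirely outside B.
2028-08-21 through 2028-08-23 overlaps B on 2028-08-21 through 2028-08-21.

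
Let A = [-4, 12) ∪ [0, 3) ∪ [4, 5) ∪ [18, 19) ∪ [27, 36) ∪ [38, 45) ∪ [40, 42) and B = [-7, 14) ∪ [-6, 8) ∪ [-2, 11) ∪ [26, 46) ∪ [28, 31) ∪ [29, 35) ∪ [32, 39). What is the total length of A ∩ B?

32

First set merges to [-4, 12), [18, 19), [27, 36), [38, 45).
Second set merges to [-7, 14), [26, 46).
A ∩ B = [-4, 12), [27, 36), [38, 45).
Total: 16 + 9 + 7 = 32.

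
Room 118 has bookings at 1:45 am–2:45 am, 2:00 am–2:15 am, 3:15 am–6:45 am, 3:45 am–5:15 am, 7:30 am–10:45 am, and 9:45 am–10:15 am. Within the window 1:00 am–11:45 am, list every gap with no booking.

After merging, the occupied span is 1:45 am–2:45 am, 3:15 am–6:45 am, 7:30 am–10:45 am.
Gaps within 1:00 am–11:45 am: 1:00 am–1:45 am, 2:45 am–3:15 am, 6:45 am–7:30 am, 10:45 am–11:45 am.

1:00 am–1:45 am, 2:45 am–3:15 am, 6:45 am–7:30 am, 10:45 am–11:45 am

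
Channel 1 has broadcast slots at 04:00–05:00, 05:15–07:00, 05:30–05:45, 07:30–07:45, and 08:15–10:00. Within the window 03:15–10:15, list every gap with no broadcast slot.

03:15–04:00, 05:00–05:15, 07:00–07:30, 07:45–08:15, 10:00–10:15

The merged coverage is 04:00–05:00, 05:15–07:00, 07:30–07:45, 08:15–10:00.
Complement within 03:15–10:15: 03:15–04:00, 05:00–05:15, 07:00–07:30, 07:45–08:15, 10:00–10:15.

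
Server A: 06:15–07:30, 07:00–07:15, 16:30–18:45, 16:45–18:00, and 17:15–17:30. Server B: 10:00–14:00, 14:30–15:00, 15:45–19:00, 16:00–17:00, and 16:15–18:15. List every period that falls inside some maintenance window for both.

A, merged: 06:15-07:30, 16:30-18:45.
B, merged: 10:00-14:00, 14:30-15:00, 15:45-19:00.
06:15-07:30 meets no B interval.
16:30-18:45 ∩ B → 16:30-18:45.

16:30-18:45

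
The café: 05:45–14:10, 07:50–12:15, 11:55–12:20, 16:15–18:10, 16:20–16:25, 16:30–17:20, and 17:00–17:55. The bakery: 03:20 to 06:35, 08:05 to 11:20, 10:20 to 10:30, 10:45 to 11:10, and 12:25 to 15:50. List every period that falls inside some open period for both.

05:45–06:35, 08:05–11:20, 12:25–14:10

A, merged: 05:45–14:10, 16:15–18:10.
B, merged: 03:20–06:35, 08:05–11:20, 12:25–15:50.
05:45–14:10 meets the second set on 05:45–06:35, 08:05–11:20, 12:25–14:10.
16:15–18:10: no overlap with the second set.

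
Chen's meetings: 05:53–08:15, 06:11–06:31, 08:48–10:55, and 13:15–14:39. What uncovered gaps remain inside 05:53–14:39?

08:15–08:48, 10:55–13:15

After merging, the occupied span is 05:53–08:15, 08:48–10:55, 13:15–14:39.
Complement within 05:53–14:39: 08:15–08:48, 10:55–13:15.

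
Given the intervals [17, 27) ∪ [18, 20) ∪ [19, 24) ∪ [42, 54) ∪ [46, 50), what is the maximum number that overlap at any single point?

Walk the sorted start/end points keeping a running depth.
The depth first hits 3 at 19.

3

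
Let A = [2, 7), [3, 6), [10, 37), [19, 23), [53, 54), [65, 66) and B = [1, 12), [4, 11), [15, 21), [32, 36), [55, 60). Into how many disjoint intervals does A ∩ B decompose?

4

First set merges to [2, 7), [10, 37), [53, 54), [65, 66).
Second set merges to [1, 12), [15, 21), [32, 36), [55, 60).
A ∩ B = [2, 7), [10, 12), [15, 21), [32, 36).
That is 4 disjoint pieces.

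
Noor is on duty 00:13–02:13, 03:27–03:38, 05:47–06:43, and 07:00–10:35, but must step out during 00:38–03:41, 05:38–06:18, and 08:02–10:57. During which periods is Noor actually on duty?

00:13–02:13 \ B = 00:13–00:38.
03:27–03:38: entirely removed.
05:47–06:43 \ B = 06:18–06:43.
07:00–10:35 \ B = 07:00–08:02.

00:13–00:38, 06:18–06:43, 07:00–08:02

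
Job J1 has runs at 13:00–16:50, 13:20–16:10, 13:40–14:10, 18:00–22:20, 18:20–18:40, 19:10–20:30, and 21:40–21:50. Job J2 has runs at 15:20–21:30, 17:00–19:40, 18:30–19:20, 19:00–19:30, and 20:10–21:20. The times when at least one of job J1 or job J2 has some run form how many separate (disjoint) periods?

A, merged: 13:00-16:50, 18:00-22:20.
B, merged: 15:20-21:30.
A ∪ B = 13:00-22:20.
That is 1 disjoint piece.

1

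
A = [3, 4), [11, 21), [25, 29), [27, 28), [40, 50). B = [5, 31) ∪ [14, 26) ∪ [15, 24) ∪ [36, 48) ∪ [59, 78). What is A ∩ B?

[11, 21) ∪ [25, 29) ∪ [40, 48)

A, merged: [3, 4), [11, 21), [25, 29), [40, 50).
B, merged: [5, 31), [36, 48), [59, 78).
[3, 4) meets no B interval.
[11, 21) ∩ B → [11, 21).
[25, 29) ∩ B → [25, 29).
[40, 50) ∩ B → [40, 48).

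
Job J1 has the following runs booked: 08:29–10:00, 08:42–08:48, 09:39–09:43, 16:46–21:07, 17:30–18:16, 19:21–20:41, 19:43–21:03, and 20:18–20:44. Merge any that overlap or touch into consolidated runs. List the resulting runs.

08:42-08:48 overlaps/touches 08:29-10:00 → extend to 08:29-10:00.
09:39-09:43 overlaps/touches 08:29-10:00 → extend to 08:29-10:00.
16:46-21:07 is disjoint → start new block.
17:30-18:16 overlaps/touches 16:46-21:07 → extend to 16:46-21:07.
19:21-20:41 overlaps/touches 16:46-21:07 → extend to 16:46-21:07.
19:43-21:03 overlaps/touches 16:46-21:07 → extend to 16:46-21:07.
20:18-20:44 overlaps/touches 16:46-21:07 → extend to 16:46-21:07.

08:29-10:00, 16:46-21:07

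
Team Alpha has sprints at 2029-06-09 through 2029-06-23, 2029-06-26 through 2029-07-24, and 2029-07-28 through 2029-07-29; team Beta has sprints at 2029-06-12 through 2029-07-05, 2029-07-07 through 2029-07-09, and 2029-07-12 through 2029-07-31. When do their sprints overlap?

2029-06-12 through 2029-06-23, 2029-06-26 through 2029-07-05, 2029-07-07 through 2029-07-09, 2029-07-12 through 2029-07-24, 2029-07-28 through 2029-07-29

2029-06-09 through 2029-06-23 meets the second set on 2029-06-12 through 2029-06-23.
2029-06-26 through 2029-07-24 meets the second set on 2029-06-26 through 2029-07-05, 2029-07-07 through 2029-07-09, 2029-07-12 through 2029-07-24.
2029-07-28 through 2029-07-29 meets the second set on 2029-07-28 through 2029-07-29.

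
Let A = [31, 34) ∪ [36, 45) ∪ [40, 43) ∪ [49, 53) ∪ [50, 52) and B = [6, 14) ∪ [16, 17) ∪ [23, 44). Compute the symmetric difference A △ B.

[6, 14) ∪ [16, 17) ∪ [23, 31) ∪ [34, 36) ∪ [44, 45) ∪ [49, 53)

Merge the first list: [31, 34), [36, 45), [49, 53).
A but not B: [44, 45), [49, 53).
B but not A: [6, 14), [16, 17), [23, 31), [34, 36).
Combining gives A △ B.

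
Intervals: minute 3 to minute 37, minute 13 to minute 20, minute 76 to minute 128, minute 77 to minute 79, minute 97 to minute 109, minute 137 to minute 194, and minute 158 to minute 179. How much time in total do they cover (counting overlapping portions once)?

143 minutes

Merged: minute 3 to minute 37, minute 76 to minute 128, minute 137 to minute 194.
Lengths: 34 minutes + 52 minutes + 57 minutes = 143 minutes.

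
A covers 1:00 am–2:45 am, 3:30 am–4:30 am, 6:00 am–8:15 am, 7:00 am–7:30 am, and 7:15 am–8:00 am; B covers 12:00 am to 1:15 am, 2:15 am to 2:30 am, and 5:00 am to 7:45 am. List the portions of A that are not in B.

A, merged: 1:00 am–2:45 am, 3:30 am–4:30 am, 6:00 am–8:15 am.
1:00 am–2:45 am \ B = 1:15 am–2:15 am, 2:30 am–2:45 am.
3:30 am–4:30 am: nothing removed.
6:00 am–8:15 am \ B = 7:45 am–8:15 am.

1:15 am–2:15 am, 2:30 am–2:45 am, 3:30 am–4:30 am, 7:45 am–8:15 am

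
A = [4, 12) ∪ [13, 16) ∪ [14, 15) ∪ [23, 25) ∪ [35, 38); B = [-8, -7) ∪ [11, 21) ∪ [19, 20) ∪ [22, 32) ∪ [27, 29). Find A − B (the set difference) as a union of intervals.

Merge the first list: [4, 12), [13, 16), [23, 25), [35, 38).
Merge the second list: [-8, -7), [11, 21), [22, 32).
[4, 12) with B removed leaves [4, 11).
[13, 16) lies entirely inside B → drops out.
[23, 25) lies entirely inside B → drops out.
[35, 38) is untouched.

[4, 11) ∪ [35, 38)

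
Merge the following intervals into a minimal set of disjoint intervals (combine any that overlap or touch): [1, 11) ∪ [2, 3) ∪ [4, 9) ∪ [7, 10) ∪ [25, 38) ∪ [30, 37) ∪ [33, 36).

[1, 11) ∪ [25, 38)

[2, 3) overlaps/touches [1, 11) → extend to [1, 11).
[4, 9) overlaps/touches [1, 11) → extend to [1, 11).
[7, 10) overlaps/touches [1, 11) → extend to [1, 11).
[25, 38) is disjoint → start new block.
[30, 37) overlaps/touches [25, 38) → extend to [25, 38).
[33, 36) overlaps/touches [25, 38) → extend to [25, 38).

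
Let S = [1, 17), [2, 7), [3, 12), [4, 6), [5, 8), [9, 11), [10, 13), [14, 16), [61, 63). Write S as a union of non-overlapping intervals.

[1, 17) ∪ [61, 63)

[2, 7) overlaps/touches [1, 17) → extend to [1, 17).
[3, 12) overlaps/touches [1, 17) → extend to [1, 17).
[4, 6) overlaps/touches [1, 17) → extend to [1, 17).
[5, 8) overlaps/touches [1, 17) → extend to [1, 17).
[9, 11) overlaps/touches [1, 17) → extend to [1, 17).
[10, 13) overlaps/touches [1, 17) → extend to [1, 17).
[14, 16) overlaps/touches [1, 17) → extend to [1, 17).
[61, 63) is disjoint → start new block.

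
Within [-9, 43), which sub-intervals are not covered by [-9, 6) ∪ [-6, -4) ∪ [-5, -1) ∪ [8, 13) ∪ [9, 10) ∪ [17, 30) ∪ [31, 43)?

The merged coverage is [-9, 6), [8, 13), [17, 30), [31, 43).
Complement within [-9, 43): [6, 8), [13, 17), [30, 31).

[6, 8) ∪ [13, 17) ∪ [30, 31)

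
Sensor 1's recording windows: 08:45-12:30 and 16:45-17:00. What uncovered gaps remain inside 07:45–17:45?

07:45–08:45, 12:30–16:45, 17:00–17:45

Covered (merged): 08:45–12:30, 16:45–17:00.
Complement within 07:45–17:45: 07:45–08:45, 12:30–16:45, 17:00–17:45.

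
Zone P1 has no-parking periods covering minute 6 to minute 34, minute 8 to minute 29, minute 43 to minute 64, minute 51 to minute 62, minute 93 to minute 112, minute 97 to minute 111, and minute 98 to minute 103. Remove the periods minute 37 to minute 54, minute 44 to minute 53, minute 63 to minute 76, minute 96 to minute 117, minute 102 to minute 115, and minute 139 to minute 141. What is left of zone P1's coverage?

minute 6 to minute 34, minute 54 to minute 63, minute 93 to minute 96

First set merges to minute 6 to minute 34, minute 43 to minute 64, minute 93 to minute 112.
Second set merges to minute 37 to minute 54, minute 63 to minute 76, minute 96 to minute 117, minute 139 to minute 141.
minute 6 to minute 34: nothing removed.
minute 43 to minute 64 \ B = minute 54 to minute 63.
minute 93 to minute 112 \ B = minute 93 to minute 96.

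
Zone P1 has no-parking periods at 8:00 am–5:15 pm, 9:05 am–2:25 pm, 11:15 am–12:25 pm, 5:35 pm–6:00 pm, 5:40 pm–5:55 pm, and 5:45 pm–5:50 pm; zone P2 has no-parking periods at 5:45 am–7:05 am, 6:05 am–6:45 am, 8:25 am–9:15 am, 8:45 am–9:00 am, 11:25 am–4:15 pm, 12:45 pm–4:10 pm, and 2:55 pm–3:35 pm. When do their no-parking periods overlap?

8:25 am–9:15 am, 11:25 am–4:15 pm

Merge the first list: 8:00 am–5:15 pm, 5:35 pm–6:00 pm.
Merge the second list: 5:45 am–7:05 am, 8:25 am–9:15 am, 11:25 am–4:15 pm.
8:00 am–5:15 pm overlaps B on 8:25 am–9:15 am, 11:25 am–4:15 pm.
5:35 pm–6:00 pm falls entirely outside B.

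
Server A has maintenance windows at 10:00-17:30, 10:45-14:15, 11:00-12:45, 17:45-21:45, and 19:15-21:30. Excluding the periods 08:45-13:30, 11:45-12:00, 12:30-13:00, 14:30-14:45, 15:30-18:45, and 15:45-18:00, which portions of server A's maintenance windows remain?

13:30-14:30, 14:45-15:30, 18:45-21:45

Merge the first list: 10:00-17:30, 17:45-21:45.
Merge the second list: 08:45-13:30, 14:30-14:45, 15:30-18:45.
10:00-17:30 with B removed leaves 13:30-14:30, 14:45-15:30.
17:45-21:45 with B removed leaves 18:45-21:45.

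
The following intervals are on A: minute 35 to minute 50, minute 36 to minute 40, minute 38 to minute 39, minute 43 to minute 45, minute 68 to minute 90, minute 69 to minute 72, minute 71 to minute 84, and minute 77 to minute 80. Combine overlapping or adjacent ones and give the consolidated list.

minute 36 to minute 40 overlaps/touches minute 35 to minute 50 → extend to minute 35 to minute 50.
minute 38 to minute 39 overlaps/touches minute 35 to minute 50 → extend to minute 35 to minute 50.
minute 43 to minute 45 overlaps/touches minute 35 to minute 50 → extend to minute 35 to minute 50.
minute 68 to minute 90 is disjoint → start new block.
minute 69 to minute 72 overlaps/touches minute 68 to minute 90 → extend to minute 68 to minute 90.
minute 71 to minute 84 overlaps/touches minute 68 to minute 90 → extend to minute 68 to minute 90.
minute 77 to minute 80 overlaps/touches minute 68 to minute 90 → extend to minute 68 to minute 90.

minute 35 to minute 50, minute 68 to minute 90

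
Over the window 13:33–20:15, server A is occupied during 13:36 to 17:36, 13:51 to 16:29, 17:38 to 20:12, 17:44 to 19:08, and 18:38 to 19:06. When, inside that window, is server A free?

Covered (merged): 13:36–17:36, 17:38–20:12.
Gaps within 13:33–20:15: 13:33–13:36, 17:36–17:38, 20:12–20:15.

13:33–13:36, 17:36–17:38, 20:12–20:15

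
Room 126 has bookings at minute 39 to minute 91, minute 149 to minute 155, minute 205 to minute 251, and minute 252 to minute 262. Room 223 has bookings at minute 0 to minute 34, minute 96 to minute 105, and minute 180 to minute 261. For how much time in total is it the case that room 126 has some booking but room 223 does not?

A \ B = minute 39 to minute 91, minute 149 to minute 155, minute 261 to minute 262.
Total: 52 minutes + 6 minutes + 1 minute = 59 minutes.

59 minutes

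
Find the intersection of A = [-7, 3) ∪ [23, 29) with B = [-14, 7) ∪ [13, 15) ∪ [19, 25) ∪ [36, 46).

[-7, 3) overlaps B on [-7, 3).
[23, 29) overlaps B on [23, 25).

[-7, 3) ∪ [23, 25)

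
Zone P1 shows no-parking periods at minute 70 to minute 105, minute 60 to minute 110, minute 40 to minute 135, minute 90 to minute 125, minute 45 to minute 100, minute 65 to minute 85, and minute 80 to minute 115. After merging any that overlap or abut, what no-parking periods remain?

minute 40 to minute 135

Sort by start: minute 40 to minute 135, minute 45 to minute 100, minute 60 to minute 110, minute 65 to minute 85, minute 70 to minute 105, minute 80 to minute 115, minute 90 to minute 125.
minute 45 to minute 100 overlaps/touches minute 40 to minute 135 → extend to minute 40 to minute 135.
minute 60 to minute 110 overlaps/touches minute 40 to minute 135 → extend to minute 40 to minute 135.
minute 65 to minute 85 overlaps/touches minute 40 to minute 135 → extend to minute 40 to minute 135.
minute 70 to minute 105 overlaps/touches minute 40 to minute 135 → extend to minute 40 to minute 135.
minute 80 to minute 115 overlaps/touches minute 40 to minute 135 → extend to minute 40 to minute 135.
minute 90 to minute 125 overlaps/touches minute 40 to minute 135 → extend to minute 40 to minute 135.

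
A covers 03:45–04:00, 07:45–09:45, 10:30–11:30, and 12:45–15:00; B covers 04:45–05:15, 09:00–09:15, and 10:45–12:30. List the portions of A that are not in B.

03:45–04:00 is untouched.
07:45–09:45 with B removed leaves 07:45–09:00, 09:15–09:45.
10:30–11:30 with B removed leaves 10:30–10:45.
12:45–15:00 is untouched.

03:45–04:00, 07:45–09:00, 09:15–09:45, 10:30–10:45, 12:45–15:00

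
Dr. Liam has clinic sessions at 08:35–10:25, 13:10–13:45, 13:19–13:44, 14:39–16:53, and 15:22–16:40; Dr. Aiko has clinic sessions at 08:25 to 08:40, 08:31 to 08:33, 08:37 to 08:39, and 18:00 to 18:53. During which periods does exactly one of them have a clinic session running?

08:25-08:35, 08:40-10:25, 13:10-13:45, 14:39-16:53, 18:00-18:53

Merge the first list: 08:35-10:25, 13:10-13:45, 14:39-16:53.
Merge the second list: 08:25-08:40, 18:00-18:53.
Only in the first: 08:40-10:25, 13:10-13:45, 14:39-16:53.
Only in the second: 08:25-08:35, 18:00-18:53.
Together these are the periods covered by exactly one.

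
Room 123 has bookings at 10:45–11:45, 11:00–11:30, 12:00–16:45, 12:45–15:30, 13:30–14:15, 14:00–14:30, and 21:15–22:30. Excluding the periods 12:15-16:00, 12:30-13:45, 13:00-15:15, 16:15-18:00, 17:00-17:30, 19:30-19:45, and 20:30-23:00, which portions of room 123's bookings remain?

10:45-11:45, 12:00-12:15, 16:00-16:15

Merge the first list: 10:45-11:45, 12:00-16:45, 21:15-22:30.
Merge the second list: 12:15-16:00, 16:15-18:00, 19:30-19:45, 20:30-23:00.
10:45-11:45: nothing removed.
12:00-16:45 \ B = 12:00-12:15, 16:00-16:15.
21:15-22:30: entirely removed.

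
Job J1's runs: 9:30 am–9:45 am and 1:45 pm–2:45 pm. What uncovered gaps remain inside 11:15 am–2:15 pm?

11:15 am–1:45 pm

Covered (merged): 9:30 am–9:45 am, 1:45 pm–2:45 pm.
Uncovered inside 11:15 am–2:15 pm: 11:15 am–1:45 pm.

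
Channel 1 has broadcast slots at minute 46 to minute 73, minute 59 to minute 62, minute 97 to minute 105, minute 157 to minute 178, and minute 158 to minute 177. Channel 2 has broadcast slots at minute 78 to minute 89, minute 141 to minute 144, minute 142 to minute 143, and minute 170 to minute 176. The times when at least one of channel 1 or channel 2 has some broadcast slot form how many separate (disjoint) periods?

A, merged: minute 46 to minute 73, minute 97 to minute 105, minute 157 to minute 178.
B, merged: minute 78 to minute 89, minute 141 to minute 144, minute 170 to minute 176.
A ∪ B = minute 46 to minute 73, minute 78 to minute 89, minute 97 to minute 105, minute 141 to minute 144, minute 157 to minute 178.
That is 5 disjoint pieces.

5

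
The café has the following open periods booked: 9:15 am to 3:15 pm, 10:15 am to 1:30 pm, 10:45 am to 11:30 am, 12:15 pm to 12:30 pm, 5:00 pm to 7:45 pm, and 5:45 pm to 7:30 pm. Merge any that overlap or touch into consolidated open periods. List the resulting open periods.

9:15 am–3:15 pm, 5:00 pm–7:45 pm

10:15 am–1:30 pm overlaps/touches 9:15 am–3:15 pm → extend to 9:15 am–3:15 pm.
10:45 am–11:30 am overlaps/touches 9:15 am–3:15 pm → extend to 9:15 am–3:15 pm.
12:15 pm–12:30 pm overlaps/touches 9:15 am–3:15 pm → extend to 9:15 am–3:15 pm.
5:00 pm–7:45 pm is disjoint → start new block.
5:45 pm–7:30 pm overlaps/touches 5:00 pm–7:45 pm → extend to 5:00 pm–7:45 pm.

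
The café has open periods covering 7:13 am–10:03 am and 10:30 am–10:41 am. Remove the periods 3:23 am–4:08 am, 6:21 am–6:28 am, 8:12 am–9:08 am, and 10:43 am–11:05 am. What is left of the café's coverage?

7:13 am–10:03 am minus B → 7:13 am–8:12 am, 9:08 am–10:03 am.
10:30 am–10:41 am: no B overlap → unchanged.

7:13 am–8:12 am, 9:08 am–10:03 am, 10:30 am–10:41 am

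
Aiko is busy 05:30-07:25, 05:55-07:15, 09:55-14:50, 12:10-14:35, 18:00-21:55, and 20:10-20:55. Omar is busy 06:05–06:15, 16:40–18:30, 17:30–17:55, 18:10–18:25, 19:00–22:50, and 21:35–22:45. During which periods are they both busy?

06:05-06:15, 18:00-18:30, 19:00-21:55

A, merged: 05:30-07:25, 09:55-14:50, 18:00-21:55.
B, merged: 06:05-06:15, 16:40-18:30, 19:00-22:50.
05:30-07:25 meets the second set on 06:05-06:15.
09:55-14:50: no overlap with the second set.
18:00-21:55 meets the second set on 18:00-18:30, 19:00-21:55.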